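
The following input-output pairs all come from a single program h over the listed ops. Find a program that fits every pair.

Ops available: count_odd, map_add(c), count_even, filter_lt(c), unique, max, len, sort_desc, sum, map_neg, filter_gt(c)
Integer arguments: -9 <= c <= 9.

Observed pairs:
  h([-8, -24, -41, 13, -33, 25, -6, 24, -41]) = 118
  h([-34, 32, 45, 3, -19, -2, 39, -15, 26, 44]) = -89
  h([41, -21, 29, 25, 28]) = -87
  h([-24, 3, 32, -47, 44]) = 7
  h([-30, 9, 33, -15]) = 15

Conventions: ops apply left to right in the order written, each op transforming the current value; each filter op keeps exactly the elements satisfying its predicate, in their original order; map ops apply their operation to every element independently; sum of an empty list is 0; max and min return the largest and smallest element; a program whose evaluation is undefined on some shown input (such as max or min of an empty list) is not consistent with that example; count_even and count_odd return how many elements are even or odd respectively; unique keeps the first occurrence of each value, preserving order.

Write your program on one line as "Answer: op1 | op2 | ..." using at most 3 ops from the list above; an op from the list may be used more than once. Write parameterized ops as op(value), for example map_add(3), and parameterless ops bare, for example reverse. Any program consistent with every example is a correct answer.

map_add(-3) | map_neg | sum

Check, running the answer program on each example:
  [-8, -24, -41, 13, -33, 25, -6, 24, -41] -> [-11, -27, -44, 10, -36, 22, -9, 21, -44] -> [11, 27, 44, -10, 36, -22, 9, -21, 44] -> 118
  [-34, 32, 45, 3, -19, -2, 39, -15, 26, 44] -> [-37, 29, 42, 0, -22, -5, 36, -18, 23, 41] -> [37, -29, -42, 0, 22, 5, -36, 18, -23, -41] -> -89
  [41, -21, 29, 25, 28] -> [38, -24, 26, 22, 25] -> [-38, 24, -26, -22, -25] -> -87
  [-24, 3, 32, -47, 44] -> [-27, 0, 29, -50, 41] -> [27, 0, -29, 50, -41] -> 7
  [-30, 9, 33, -15] -> [-33, 6, 30, -18] -> [33, -6, -30, 18] -> 15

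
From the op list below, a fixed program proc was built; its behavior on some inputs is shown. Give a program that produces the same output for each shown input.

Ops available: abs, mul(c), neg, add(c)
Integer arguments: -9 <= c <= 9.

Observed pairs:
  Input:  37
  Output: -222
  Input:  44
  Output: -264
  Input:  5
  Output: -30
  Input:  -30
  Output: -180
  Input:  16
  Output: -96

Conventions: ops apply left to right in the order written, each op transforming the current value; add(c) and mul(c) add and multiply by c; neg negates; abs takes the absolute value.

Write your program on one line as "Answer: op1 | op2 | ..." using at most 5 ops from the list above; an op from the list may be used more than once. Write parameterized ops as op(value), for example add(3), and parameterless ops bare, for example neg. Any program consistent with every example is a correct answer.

neg | mul(-6) | abs | neg

Check, running the answer program on each example:
  37 -> -37 -> 222 -> 222 -> -222
  44 -> -44 -> 264 -> 264 -> -264
  5 -> -5 -> 30 -> 30 -> -30
  -30 -> 30 -> -180 -> 180 -> -180
  16 -> -16 -> 96 -> 96 -> -96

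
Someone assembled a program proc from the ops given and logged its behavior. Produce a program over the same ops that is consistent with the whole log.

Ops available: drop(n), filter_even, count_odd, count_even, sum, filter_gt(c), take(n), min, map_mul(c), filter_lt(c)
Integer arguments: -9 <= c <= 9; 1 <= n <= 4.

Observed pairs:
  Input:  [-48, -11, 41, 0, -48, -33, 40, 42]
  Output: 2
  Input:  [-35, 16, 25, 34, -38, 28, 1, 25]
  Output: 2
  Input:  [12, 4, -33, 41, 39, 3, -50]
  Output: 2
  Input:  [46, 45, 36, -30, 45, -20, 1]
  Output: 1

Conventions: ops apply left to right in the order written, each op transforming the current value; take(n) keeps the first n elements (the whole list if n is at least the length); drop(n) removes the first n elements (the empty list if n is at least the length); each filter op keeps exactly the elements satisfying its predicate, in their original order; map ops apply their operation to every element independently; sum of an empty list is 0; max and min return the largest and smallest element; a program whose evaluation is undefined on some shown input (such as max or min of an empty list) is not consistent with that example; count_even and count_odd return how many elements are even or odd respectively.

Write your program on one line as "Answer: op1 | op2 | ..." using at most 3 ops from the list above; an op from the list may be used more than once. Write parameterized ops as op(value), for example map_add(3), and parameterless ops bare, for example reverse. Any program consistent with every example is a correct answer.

take(4) | map_mul(5) | count_odd

Check, running the answer program on each example:
  [-48, -11, 41, 0, -48, -33, 40, 42] -> [-48, -11, 41, 0] -> [-240, -55, 205, 0] -> 2
  [-35, 16, 25, 34, -38, 28, 1, 25] -> [-35, 16, 25, 34] -> [-175, 80, 125, 170] -> 2
  [12, 4, -33, 41, 39, 3, -50] -> [12, 4, -33, 41] -> [60, 20, -165, 205] -> 2
  [46, 45, 36, -30, 45, -20, 1] -> [46, 45, 36, -30] -> [230, 225, 180, -150] -> 1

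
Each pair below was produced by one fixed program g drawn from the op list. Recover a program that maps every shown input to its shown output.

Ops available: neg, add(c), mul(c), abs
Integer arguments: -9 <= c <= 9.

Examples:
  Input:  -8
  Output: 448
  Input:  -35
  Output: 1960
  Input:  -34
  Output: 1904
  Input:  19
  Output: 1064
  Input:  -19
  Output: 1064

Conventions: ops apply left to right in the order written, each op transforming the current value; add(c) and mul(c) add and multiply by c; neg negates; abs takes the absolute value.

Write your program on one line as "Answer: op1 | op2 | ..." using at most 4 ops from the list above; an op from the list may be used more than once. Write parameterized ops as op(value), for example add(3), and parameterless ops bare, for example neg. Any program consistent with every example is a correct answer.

mul(8) | abs | mul(-7) | abs

Check, running the answer program on each example:
  -8 -> -64 -> 64 -> -448 -> 448
  -35 -> -280 -> 280 -> -1960 -> 1960
  -34 -> -272 -> 272 -> -1904 -> 1904
  19 -> 152 -> 152 -> -1064 -> 1064
  -19 -> -152 -> 152 -> -1064 -> 1064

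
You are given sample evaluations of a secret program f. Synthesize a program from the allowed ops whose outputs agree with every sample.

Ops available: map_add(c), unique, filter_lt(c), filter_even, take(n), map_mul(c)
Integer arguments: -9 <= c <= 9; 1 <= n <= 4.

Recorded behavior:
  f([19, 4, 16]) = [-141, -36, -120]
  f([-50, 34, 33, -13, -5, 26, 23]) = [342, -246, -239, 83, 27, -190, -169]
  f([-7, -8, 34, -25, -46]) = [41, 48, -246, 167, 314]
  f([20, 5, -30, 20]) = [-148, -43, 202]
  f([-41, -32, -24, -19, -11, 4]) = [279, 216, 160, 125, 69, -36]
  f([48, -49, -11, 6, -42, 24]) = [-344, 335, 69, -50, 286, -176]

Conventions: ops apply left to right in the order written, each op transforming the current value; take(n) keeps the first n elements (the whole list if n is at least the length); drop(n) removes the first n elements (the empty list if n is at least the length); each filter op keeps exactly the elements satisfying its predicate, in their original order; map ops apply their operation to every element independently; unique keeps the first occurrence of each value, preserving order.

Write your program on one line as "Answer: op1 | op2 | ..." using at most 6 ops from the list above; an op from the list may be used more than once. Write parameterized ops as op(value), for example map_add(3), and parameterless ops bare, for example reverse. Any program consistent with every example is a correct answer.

map_mul(-7) | map_add(-6) | unique | map_add(2) | map_add(-4)

Check, running the answer program on each example:
  [19, 4, 16] -> [-133, -28, -112] -> [-139, -34, -118] -> [-139, -34, -118] -> [-137, -32, -116] -> [-141, -36, -120]
  [-50, 34, 33, -13, -5, 26, 23] -> [350, -238, -231, 91, 35, -182, -161] -> [344, -244, -237, 85, 29, -188, -167] -> [344, -244, -237, 85, 29, -188, -167] -> [346, -242, -235, 87, 31, -186, -165] -> [342, -246, -239, 83, 27, -190, -169]
  [-7, -8, 34, -25, -46] -> [49, 56, -238, 175, 322] -> [43, 50, -244, 169, 316] -> [43, 50, -244, 169, 316] -> [45, 52, -242, 171, 318] -> [41, 48, -246, 167, 314]
  [20, 5, -30, 20] -> [-140, -35, 210, -140] -> [-146, -41, 204, -146] -> [-146, -41, 204] -> [-144, -39, 206] -> [-148, -43, 202]
  [-41, -32, -24, -19, -11, 4] -> [287, 224, 168, 133, 77, -28] -> [281, 218, 162, 127, 71, -34] -> [281, 218, 162, 127, 71, -34] -> [283, 220, 164, 129, 73, -32] -> [279, 216, 160, 125, 69, -36]
  [48, -49, -11, 6, -42, 24] -> [-336, 343, 77, -42, 294, -168] -> [-342, 337, 71, -48, 288, -174] -> [-342, 337, 71, -48, 288, -174] -> [-340, 339, 73, -46, 290, -172] -> [-344, 335, 69, -50, 286, -176]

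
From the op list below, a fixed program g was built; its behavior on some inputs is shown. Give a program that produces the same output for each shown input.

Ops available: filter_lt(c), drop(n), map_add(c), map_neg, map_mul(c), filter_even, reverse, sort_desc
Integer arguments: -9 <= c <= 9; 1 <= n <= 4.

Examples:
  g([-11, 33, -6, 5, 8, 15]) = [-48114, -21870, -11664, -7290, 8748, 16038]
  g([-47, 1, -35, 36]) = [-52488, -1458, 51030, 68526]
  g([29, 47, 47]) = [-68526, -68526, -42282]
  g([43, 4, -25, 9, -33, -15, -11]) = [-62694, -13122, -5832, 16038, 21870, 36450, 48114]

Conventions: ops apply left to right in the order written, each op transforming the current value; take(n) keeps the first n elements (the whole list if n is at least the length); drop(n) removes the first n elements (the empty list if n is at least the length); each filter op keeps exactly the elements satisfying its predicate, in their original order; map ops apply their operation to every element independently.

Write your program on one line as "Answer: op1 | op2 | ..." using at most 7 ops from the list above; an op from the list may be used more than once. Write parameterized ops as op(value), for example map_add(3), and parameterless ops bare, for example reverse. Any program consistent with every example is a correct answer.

map_neg | map_mul(-9) | map_mul(9) | map_mul(6) | sort_desc | map_mul(-3)

Check, running the answer program on each example:
  [-11, 33, -6, 5, 8, 15] -> [11, -33, 6, -5, -8, -15] -> [-99, 297, -54, 45, 72, 135] -> [-891, 2673, -486, 405, 648, 1215] -> [-5346, 16038, -2916, 2430, 3888, 7290] -> [16038, 7290, 3888, 2430, -2916, -5346] -> [-48114, -21870, -11664, -7290, 8748, 16038]
  [-47, 1, -35, 36] -> [47, -1, 35, -36] -> [-423, 9, -315, 324] -> [-3807, 81, -2835, 2916] -> [-22842, 486, -17010, 17496] -> [17496, 486, -17010, -22842] -> [-52488, -1458, 51030, 68526]
  [29, 47, 47] -> [-29, -47, -47] -> [261, 423, 423] -> [2349, 3807, 3807] -> [14094, 22842, 22842] -> [22842, 22842, 14094] -> [-68526, -68526, -42282]
  [43, 4, -25, 9, -33, -15, -11] -> [-43, -4, 25, -9, 33, 15, 11] -> [387, 36, -225, 81, -297, -135, -99] -> [3483, 324, -2025, 729, -2673, -1215, -891] -> [20898, 1944, -12150, 4374, -16038, -7290, -5346] -> [20898, 4374, 1944, -5346, -7290, -12150, -16038] -> [-62694, -13122, -5832, 16038, 21870, 36450, 48114]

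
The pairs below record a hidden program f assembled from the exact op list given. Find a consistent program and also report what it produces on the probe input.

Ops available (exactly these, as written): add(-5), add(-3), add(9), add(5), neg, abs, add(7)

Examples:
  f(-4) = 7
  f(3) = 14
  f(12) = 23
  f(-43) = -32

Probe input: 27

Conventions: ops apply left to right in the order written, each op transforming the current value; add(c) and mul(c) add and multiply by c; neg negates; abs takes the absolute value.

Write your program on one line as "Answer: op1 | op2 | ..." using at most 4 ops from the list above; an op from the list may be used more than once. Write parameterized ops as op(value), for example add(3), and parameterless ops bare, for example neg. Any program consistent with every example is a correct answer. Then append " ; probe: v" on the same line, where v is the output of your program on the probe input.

add(9) | add(-3) | add(5) ; probe: 38

Check, running the answer program on each example:
  -4 -> 5 -> 2 -> 7
  3 -> 12 -> 9 -> 14
  12 -> 21 -> 18 -> 23
  -43 -> -34 -> -37 -> -32
  probe: 27 -> 36 -> 33 -> 38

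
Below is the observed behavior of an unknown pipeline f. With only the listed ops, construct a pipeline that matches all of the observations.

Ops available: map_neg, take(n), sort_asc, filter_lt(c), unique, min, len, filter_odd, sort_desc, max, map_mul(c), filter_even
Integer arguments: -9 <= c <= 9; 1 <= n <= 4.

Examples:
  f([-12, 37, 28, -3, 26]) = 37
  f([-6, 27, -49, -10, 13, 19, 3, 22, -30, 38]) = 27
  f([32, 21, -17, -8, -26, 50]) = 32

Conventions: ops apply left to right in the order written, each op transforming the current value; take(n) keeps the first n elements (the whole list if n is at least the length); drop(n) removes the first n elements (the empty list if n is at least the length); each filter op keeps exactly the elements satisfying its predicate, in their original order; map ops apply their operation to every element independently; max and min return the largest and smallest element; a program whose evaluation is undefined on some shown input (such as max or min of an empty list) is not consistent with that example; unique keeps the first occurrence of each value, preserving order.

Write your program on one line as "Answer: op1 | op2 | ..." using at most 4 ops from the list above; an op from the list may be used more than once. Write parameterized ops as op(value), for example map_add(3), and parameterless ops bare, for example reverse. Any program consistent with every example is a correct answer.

take(4) | sort_desc | sort_asc | max

Check, running the answer program on each example:
  [-12, 37, 28, -3, 26] -> [-12, 37, 28, -3] -> [37, 28, -3, -12] -> [-12, -3, 28, 37] -> 37
  [-6, 27, -49, -10, 13, 19, 3, 22, -30, 38] -> [-6, 27, -49, -10] -> [27, -6, -10, -49] -> [-49, -10, -6, 27] -> 27
  [32, 21, -17, -8, -26, 50] -> [32, 21, -17, -8] -> [32, 21, -8, -17] -> [-17, -8, 21, 32] -> 32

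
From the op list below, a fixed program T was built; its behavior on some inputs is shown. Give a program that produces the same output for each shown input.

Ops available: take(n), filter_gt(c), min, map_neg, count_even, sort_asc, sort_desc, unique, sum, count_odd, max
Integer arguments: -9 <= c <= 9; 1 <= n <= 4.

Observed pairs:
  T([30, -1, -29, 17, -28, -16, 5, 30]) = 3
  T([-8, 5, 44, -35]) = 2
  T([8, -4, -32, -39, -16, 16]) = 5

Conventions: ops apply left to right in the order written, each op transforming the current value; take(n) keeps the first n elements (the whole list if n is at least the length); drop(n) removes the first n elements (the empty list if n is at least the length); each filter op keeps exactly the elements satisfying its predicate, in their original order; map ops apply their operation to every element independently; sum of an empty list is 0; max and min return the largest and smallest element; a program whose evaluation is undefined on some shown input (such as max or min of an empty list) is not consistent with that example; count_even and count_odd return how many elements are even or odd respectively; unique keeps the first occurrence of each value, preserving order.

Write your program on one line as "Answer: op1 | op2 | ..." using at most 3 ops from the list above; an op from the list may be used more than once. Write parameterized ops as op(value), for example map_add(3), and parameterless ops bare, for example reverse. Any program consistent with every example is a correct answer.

unique | count_even

Check, running the answer program on each example:
  [30, -1, -29, 17, -28, -16, 5, 30] -> [30, -1, -29, 17, -28, -16, 5] -> 3
  [-8, 5, 44, -35] -> [-8, 5, 44, -35] -> 2
  [8, -4, -32, -39, -16, 16] -> [8, -4, -32, -39, -16, 16] -> 5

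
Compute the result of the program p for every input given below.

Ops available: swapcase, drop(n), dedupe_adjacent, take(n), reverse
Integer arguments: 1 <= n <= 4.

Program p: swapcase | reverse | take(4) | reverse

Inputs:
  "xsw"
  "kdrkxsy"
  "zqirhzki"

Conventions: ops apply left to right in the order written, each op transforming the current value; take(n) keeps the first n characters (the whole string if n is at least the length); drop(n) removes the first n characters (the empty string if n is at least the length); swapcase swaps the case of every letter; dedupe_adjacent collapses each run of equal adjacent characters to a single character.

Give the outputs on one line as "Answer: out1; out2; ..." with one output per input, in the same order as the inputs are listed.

Execution, op by op:
  "xsw" -> "XSW" -> "WSX" -> "WSX" -> "XSW"
  "kdrkxsy" -> "KDRKXSY" -> "YSXKRDK" -> "YSXK" -> "KXSY"
  "zqirhzki" -> "ZQIRHZKI" -> "IKZHRIQZ" -> "IKZH" -> "HZKI"

"XSW"; "KXSY"; "HZKI"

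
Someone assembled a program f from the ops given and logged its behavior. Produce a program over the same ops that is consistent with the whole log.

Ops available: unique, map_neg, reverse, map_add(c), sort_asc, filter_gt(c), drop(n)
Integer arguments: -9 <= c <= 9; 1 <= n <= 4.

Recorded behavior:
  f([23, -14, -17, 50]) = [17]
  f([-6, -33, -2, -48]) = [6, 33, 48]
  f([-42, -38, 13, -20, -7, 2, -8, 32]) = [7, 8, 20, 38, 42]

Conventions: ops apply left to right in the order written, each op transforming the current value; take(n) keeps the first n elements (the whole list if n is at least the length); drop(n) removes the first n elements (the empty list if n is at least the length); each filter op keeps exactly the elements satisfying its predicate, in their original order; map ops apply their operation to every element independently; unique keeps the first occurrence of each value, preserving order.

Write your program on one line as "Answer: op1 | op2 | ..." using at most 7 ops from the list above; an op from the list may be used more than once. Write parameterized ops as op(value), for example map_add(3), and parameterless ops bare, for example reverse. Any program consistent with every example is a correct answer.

reverse | sort_asc | reverse | map_neg | filter_gt(-8) | drop(1)

Check, running the answer program on each example:
  [23, -14, -17, 50] -> [50, -17, -14, 23] -> [-17, -14, 23, 50] -> [50, 23, -14, -17] -> [-50, -23, 14, 17] -> [14, 17] -> [17]
  [-6, -33, -2, -48] -> [-48, -2, -33, -6] -> [-48, -33, -6, -2] -> [-2, -6, -33, -48] -> [2, 6, 33, 48] -> [2, 6, 33, 48] -> [6, 33, 48]
  [-42, -38, 13, -20, -7, 2, -8, 32] -> [32, -8, 2, -7, -20, 13, -38, -42] -> [-42, -38, -20, -8, -7, 2, 13, 32] -> [32, 13, 2, -7, -8, -20, -38, -42] -> [-32, -13, -2, 7, 8, 20, 38, 42] -> [-2, 7, 8, 20, 38, 42] -> [7, 8, 20, 38, 42]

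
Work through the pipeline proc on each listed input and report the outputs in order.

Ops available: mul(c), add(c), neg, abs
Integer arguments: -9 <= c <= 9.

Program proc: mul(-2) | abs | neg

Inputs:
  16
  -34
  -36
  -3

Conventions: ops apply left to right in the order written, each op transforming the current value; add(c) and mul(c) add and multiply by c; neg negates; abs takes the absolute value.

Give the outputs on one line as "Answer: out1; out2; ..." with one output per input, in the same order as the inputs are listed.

-32; -68; -72; -6

Execution, op by op:
  16 -> -32 -> 32 -> -32
  -34 -> 68 -> 68 -> -68
  -36 -> 72 -> 72 -> -72
  -3 -> 6 -> 6 -> -6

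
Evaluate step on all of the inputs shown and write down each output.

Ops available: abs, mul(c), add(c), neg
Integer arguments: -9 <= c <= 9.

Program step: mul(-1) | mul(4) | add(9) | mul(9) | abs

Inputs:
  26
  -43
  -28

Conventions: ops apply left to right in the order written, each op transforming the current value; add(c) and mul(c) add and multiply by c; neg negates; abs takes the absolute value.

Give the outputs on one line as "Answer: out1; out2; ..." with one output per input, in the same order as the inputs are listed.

Execution, op by op:
  26 -> -26 -> -104 -> -95 -> -855 -> 855
  -43 -> 43 -> 172 -> 181 -> 1629 -> 1629
  -28 -> 28 -> 112 -> 121 -> 1089 -> 1089

855; 1629; 1089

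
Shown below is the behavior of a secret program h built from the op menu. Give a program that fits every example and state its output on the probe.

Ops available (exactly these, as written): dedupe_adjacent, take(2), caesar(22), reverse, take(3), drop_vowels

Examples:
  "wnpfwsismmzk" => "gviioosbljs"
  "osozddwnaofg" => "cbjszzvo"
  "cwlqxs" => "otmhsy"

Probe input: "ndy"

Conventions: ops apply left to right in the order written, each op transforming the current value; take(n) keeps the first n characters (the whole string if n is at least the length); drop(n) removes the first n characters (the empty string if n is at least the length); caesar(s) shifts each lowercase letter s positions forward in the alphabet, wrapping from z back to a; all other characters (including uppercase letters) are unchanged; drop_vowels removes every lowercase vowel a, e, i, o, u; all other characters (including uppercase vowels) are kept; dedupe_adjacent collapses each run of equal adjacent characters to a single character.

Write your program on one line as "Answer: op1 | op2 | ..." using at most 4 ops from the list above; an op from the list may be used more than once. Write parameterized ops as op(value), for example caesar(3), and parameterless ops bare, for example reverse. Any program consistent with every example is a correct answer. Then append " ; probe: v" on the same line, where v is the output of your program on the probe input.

drop_vowels | reverse | caesar(22) ; probe: "uzj"

Check, running the answer program on each example:
  "wnpfwsismmzk" -> "wnpfwssmmzk" -> "kzmmsswfpnw" -> "gviioosbljs"
  "osozddwnaofg" -> "szddwnfg" -> "gfnwddzs" -> "cbjszzvo"
  "cwlqxs" -> "cwlqxs" -> "sxqlwc" -> "otmhsy"
  probe: "ndy" -> "ndy" -> "ydn" -> "uzj"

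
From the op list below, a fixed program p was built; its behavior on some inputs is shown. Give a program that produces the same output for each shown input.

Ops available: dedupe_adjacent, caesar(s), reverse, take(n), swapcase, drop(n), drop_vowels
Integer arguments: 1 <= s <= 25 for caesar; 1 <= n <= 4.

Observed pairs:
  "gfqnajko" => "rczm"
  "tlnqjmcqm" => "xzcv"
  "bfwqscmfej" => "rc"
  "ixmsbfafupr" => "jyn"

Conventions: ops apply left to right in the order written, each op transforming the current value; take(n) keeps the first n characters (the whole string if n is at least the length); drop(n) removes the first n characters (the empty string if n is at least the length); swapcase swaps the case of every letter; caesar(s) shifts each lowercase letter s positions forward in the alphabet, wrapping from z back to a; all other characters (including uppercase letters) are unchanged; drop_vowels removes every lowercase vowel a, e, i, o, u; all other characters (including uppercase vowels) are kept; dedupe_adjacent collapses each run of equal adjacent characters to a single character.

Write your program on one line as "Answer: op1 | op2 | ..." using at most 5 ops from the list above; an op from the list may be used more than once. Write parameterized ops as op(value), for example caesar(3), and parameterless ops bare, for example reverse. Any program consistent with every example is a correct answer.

caesar(12) | drop(1) | take(4) | drop_vowels

Check, running the answer program on each example:
  "gfqnajko" -> "srczmvwa" -> "rczmvwa" -> "rczm" -> "rczm"
  "tlnqjmcqm" -> "fxzcvyocy" -> "xzcvyocy" -> "xzcv" -> "xzcv"
  "bfwqscmfej" -> "nriceoyrqv" -> "riceoyrqv" -> "rice" -> "rc"
  "ixmsbfafupr" -> "ujyenrmrgbd" -> "jyenrmrgbd" -> "jyen" -> "jyn"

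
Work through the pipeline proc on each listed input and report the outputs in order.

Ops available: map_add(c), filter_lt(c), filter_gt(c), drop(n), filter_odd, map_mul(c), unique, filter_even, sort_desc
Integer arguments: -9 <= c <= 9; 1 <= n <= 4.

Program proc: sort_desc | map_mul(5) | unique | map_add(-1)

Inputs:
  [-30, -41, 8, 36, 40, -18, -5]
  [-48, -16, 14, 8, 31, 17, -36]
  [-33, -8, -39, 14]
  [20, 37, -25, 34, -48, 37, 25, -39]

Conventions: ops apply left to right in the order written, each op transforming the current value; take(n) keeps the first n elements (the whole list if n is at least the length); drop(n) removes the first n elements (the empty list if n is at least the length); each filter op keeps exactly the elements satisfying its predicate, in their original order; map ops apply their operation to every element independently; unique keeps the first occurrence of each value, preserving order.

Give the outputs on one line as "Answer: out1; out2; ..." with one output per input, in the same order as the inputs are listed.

Execution, op by op:
  [-30, -41, 8, 36, 40, -18, -5] -> [40, 36, 8, -5, -18, -30, -41] -> [200, 180, 40, -25, -90, -150, -205] -> [200, 180, 40, -25, -90, -150, -205] -> [199, 179, 39, -26, -91, -151, -206]
  [-48, -16, 14, 8, 31, 17, -36] -> [31, 17, 14, 8, -16, -36, -48] -> [155, 85, 70, 40, -80, -180, -240] -> [155, 85, 70, 40, -80, -180, -240] -> [154, 84, 69, 39, -81, -181, -241]
  [-33, -8, -39, 14] -> [14, -8, -33, -39] -> [70, -40, -165, -195] -> [70, -40, -165, -195] -> [69, -41, -166, -196]
  [20, 37, -25, 34, -48, 37, 25, -39] -> [37, 37, 34, 25, 20, -25, -39, -48] -> [185, 185, 170, 125, 100, -125, -195, -240] -> [185, 170, 125, 100, -125, -195, -240] -> [184, 169, 124, 99, -126, -196, -241]

[199, 179, 39, -26, -91, -151, -206]; [154, 84, 69, 39, -81, -181, -241]; [69, -41, -166, -196]; [184, 169, 124, 99, -126, -196, -241]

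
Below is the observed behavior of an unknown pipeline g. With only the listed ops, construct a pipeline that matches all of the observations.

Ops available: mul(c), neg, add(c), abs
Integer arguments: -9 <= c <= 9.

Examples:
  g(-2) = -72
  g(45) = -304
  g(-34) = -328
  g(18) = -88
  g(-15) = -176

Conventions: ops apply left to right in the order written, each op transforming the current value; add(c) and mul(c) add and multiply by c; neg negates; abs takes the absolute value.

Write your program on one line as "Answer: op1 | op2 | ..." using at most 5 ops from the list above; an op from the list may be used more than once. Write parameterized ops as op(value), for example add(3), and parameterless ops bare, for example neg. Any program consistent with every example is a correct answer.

neg | add(7) | mul(-8) | abs | neg

Check, running the answer program on each example:
  -2 -> 2 -> 9 -> -72 -> 72 -> -72
  45 -> -45 -> -38 -> 304 -> 304 -> -304
  -34 -> 34 -> 41 -> -328 -> 328 -> -328
  18 -> -18 -> -11 -> 88 -> 88 -> -88
  -15 -> 15 -> 22 -> -176 -> 176 -> -176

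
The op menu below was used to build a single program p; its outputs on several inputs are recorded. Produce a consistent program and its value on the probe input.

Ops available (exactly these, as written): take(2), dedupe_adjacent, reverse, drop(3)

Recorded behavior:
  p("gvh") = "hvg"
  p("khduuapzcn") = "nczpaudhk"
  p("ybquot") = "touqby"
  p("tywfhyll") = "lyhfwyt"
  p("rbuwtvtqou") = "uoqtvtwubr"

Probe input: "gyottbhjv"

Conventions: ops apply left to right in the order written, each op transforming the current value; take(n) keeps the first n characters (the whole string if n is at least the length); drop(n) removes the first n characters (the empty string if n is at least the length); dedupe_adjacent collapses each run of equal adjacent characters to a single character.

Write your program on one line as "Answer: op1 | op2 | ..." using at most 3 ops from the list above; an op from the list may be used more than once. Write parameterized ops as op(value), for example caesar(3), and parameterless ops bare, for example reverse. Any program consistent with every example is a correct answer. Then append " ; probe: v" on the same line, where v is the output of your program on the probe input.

dedupe_adjacent | reverse ; probe: "vjhbtoyg"

Check, running the answer program on each example:
  "gvh" -> "gvh" -> "hvg"
  "khduuapzcn" -> "khduapzcn" -> "nczpaudhk"
  "ybquot" -> "ybquot" -> "touqby"
  "tywfhyll" -> "tywfhyl" -> "lyhfwyt"
  "rbuwtvtqou" -> "rbuwtvtqou" -> "uoqtvtwubr"
  probe: "gyottbhjv" -> "gyotbhjv" -> "vjhbtoyg"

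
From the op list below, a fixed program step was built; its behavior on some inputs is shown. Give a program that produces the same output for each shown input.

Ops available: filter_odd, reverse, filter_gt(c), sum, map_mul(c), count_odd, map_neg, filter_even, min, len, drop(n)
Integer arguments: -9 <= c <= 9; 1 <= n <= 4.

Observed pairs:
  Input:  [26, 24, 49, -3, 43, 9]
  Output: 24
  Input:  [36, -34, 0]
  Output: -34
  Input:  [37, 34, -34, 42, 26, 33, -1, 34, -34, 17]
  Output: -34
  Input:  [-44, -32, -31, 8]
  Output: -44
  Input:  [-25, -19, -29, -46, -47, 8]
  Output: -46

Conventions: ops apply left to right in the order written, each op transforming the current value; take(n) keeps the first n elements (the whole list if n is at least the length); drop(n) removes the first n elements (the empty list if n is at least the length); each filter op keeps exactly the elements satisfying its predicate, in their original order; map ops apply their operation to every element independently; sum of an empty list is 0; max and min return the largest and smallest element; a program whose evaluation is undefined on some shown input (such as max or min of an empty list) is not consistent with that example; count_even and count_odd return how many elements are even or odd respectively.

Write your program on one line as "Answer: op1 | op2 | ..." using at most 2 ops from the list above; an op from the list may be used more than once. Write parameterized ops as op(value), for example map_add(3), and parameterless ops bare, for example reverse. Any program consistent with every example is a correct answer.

filter_even | min

Check, running the answer program on each example:
  [26, 24, 49, -3, 43, 9] -> [26, 24] -> 24
  [36, -34, 0] -> [36, -34, 0] -> -34
  [37, 34, -34, 42, 26, 33, -1, 34, -34, 17] -> [34, -34, 42, 26, 34, -34] -> -34
  [-44, -32, -31, 8] -> [-44, -32, 8] -> -44
  [-25, -19, -29, -46, -47, 8] -> [-46, 8] -> -46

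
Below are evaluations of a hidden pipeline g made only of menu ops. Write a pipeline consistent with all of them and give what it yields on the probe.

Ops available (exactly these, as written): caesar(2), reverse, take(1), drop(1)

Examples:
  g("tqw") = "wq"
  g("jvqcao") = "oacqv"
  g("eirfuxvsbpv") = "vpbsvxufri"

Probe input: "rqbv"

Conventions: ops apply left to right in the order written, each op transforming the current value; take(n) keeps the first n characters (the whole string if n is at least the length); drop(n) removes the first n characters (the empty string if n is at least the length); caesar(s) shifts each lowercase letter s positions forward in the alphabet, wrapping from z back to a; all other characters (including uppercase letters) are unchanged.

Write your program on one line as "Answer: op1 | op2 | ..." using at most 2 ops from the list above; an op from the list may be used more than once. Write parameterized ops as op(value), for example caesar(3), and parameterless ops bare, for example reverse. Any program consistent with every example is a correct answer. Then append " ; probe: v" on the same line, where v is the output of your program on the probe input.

drop(1) | reverse ; probe: "vbq"

Check, running the answer program on each example:
  "tqw" -> "qw" -> "wq"
  "jvqcao" -> "vqcao" -> "oacqv"
  "eirfuxvsbpv" -> "irfuxvsbpv" -> "vpbsvxufri"
  probe: "rqbv" -> "qbv" -> "vbq"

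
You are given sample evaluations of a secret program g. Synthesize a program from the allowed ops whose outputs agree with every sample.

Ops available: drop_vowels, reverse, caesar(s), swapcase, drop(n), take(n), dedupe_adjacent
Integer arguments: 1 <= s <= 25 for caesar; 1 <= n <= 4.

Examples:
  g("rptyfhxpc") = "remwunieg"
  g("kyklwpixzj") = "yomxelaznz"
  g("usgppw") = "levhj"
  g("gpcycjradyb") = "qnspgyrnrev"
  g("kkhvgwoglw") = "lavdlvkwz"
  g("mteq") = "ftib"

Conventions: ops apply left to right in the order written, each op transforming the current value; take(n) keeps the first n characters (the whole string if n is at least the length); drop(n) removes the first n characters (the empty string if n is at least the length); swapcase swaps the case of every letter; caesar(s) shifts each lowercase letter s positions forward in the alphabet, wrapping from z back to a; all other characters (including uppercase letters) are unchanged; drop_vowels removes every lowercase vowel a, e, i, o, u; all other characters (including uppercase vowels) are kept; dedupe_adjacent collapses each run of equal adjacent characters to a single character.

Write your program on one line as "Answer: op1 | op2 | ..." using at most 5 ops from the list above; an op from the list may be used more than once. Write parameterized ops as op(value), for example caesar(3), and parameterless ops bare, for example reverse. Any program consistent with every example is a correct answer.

reverse | caesar(7) | dedupe_adjacent | caesar(4) | caesar(4)

Check, running the answer program on each example:
  "rptyfhxpc" -> "cpxhfytpr" -> "jweomfawy" -> "jweomfawy" -> "naisqjeac" -> "remwunieg"
  "kyklwpixzj" -> "jzxipwlkyk" -> "qgepwdsrfr" -> "qgepwdsrfr" -> "ukitahwvjv" -> "yomxelaznz"
  "usgppw" -> "wppgsu" -> "dwwnzb" -> "dwnzb" -> "hardf" -> "levhj"
  "gpcycjradyb" -> "bydarjcycpg" -> "ifkhyqjfjwn" -> "ifkhyqjfjwn" -> "mjolcunjnar" -> "qnspgyrnrev"
  "kkhvgwoglw" -> "wlgowgvhkk" -> "dsnvdncorr" -> "dsnvdncor" -> "hwrzhrgsv" -> "lavdlvkwz"
  "mteq" -> "qetm" -> "xlat" -> "xlat" -> "bpex" -> "ftib"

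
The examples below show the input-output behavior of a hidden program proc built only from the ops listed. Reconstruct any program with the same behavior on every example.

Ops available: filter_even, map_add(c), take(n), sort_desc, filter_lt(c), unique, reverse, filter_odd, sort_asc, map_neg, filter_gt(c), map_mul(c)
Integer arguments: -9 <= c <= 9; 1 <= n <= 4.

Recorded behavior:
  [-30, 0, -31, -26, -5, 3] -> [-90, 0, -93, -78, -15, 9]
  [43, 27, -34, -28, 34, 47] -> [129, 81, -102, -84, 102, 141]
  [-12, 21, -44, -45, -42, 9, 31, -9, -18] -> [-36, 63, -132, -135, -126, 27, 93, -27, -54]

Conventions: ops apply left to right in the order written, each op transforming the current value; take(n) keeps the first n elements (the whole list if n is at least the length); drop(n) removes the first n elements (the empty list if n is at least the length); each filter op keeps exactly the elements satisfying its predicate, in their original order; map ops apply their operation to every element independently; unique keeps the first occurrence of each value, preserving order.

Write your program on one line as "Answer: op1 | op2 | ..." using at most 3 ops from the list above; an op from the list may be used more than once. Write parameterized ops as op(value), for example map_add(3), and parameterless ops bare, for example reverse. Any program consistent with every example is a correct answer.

map_neg | map_mul(-3)

Check, running the answer program on each example:
  [-30, 0, -31, -26, -5, 3] -> [30, 0, 31, 26, 5, -3] -> [-90, 0, -93, -78, -15, 9]
  [43, 27, -34, -28, 34, 47] -> [-43, -27, 34, 28, -34, -47] -> [129, 81, -102, -84, 102, 141]
  [-12, 21, -44, -45, -42, 9, 31, -9, -18] -> [12, -21, 44, 45, 42, -9, -31, 9, 18] -> [-36, 63, -132, -135, -126, 27, 93, -27, -54]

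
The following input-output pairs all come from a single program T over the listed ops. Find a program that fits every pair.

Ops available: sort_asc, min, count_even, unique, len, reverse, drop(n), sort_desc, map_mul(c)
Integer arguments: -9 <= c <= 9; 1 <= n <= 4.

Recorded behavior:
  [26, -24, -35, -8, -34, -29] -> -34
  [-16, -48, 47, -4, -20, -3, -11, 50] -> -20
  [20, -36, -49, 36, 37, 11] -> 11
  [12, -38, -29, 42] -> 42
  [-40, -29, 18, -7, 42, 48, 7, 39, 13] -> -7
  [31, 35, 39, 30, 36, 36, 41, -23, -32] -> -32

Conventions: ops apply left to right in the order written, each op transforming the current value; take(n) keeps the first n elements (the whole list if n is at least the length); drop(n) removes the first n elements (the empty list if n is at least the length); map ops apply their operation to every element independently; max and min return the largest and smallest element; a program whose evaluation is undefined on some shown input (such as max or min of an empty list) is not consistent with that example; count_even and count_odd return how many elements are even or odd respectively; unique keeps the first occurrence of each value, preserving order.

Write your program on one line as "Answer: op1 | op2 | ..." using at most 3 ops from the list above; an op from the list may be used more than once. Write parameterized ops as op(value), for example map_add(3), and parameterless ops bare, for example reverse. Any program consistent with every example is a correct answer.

drop(3) | min

Check, running the answer program on each example:
  [26, -24, -35, -8, -34, -29] -> [-8, -34, -29] -> -34
  [-16, -48, 47, -4, -20, -3, -11, 50] -> [-4, -20, -3, -11, 50] -> -20
  [20, -36, -49, 36, 37, 11] -> [36, 37, 11] -> 11
  [12, -38, -29, 42] -> [42] -> 42
  [-40, -29, 18, -7, 42, 48, 7, 39, 13] -> [-7, 42, 48, 7, 39, 13] -> -7
  [31, 35, 39, 30, 36, 36, 41, -23, -32] -> [30, 36, 36, 41, -23, -32] -> -32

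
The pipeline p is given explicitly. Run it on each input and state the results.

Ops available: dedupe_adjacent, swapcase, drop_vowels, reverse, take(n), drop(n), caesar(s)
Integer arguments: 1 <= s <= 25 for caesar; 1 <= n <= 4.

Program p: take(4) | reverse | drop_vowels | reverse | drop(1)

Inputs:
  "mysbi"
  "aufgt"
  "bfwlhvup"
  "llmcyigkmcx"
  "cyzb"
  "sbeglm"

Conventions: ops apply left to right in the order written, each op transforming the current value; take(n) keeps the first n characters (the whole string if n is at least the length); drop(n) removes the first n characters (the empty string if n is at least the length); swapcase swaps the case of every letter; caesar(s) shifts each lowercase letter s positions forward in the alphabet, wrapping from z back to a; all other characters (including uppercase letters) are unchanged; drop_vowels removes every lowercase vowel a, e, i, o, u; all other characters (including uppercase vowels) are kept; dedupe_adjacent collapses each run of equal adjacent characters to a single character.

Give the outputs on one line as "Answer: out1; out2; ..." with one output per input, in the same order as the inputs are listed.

Execution, op by op:
  "mysbi" -> "mysb" -> "bsym" -> "bsym" -> "mysb" -> "ysb"
  "aufgt" -> "aufg" -> "gfua" -> "gf" -> "fg" -> "g"
  "bfwlhvup" -> "bfwl" -> "lwfb" -> "lwfb" -> "bfwl" -> "fwl"
  "llmcyigkmcx" -> "llmc" -> "cmll" -> "cmll" -> "llmc" -> "lmc"
  "cyzb" -> "cyzb" -> "bzyc" -> "bzyc" -> "cyzb" -> "yzb"
  "sbeglm" -> "sbeg" -> "gebs" -> "gbs" -> "sbg" -> "bg"

"ysb"; "g"; "fwl"; "lmc"; "yzb"; "bg"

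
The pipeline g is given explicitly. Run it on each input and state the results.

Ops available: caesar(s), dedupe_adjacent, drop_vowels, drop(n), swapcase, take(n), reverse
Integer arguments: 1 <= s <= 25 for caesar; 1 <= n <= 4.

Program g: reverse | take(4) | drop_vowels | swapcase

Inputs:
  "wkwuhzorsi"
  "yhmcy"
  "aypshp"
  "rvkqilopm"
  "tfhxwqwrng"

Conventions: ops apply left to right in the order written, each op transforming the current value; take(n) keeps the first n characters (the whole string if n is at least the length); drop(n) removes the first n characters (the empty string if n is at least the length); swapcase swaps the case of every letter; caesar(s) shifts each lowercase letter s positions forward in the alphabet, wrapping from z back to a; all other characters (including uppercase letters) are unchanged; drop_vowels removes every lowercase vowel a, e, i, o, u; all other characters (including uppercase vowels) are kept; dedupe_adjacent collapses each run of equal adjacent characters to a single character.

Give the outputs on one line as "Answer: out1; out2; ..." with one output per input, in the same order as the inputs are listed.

Execution, op by op:
  "wkwuhzorsi" -> "isrozhuwkw" -> "isro" -> "sr" -> "SR"
  "yhmcy" -> "ycmhy" -> "ycmh" -> "ycmh" -> "YCMH"
  "aypshp" -> "phspya" -> "phsp" -> "phsp" -> "PHSP"
  "rvkqilopm" -> "mpoliqkvr" -> "mpol" -> "mpl" -> "MPL"
  "tfhxwqwrng" -> "gnrwqwxhft" -> "gnrw" -> "gnrw" -> "GNRW"

"SR"; "YCMH"; "PHSP"; "MPL"; "GNRW"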